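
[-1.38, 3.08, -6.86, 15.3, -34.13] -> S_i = -1.38*(-2.23)^i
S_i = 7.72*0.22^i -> [7.72, 1.7, 0.37, 0.08, 0.02]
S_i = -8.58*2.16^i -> [-8.58, -18.53, -40.03, -86.47, -186.77]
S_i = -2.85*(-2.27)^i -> [-2.85, 6.47, -14.69, 33.34, -75.67]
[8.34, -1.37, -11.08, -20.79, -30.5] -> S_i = 8.34 + -9.71*i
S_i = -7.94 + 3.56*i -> [-7.94, -4.38, -0.82, 2.74, 6.3]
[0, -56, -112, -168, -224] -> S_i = 0 + -56*i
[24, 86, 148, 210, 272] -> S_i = 24 + 62*i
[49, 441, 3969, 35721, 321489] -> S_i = 49*9^i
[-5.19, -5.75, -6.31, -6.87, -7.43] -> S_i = -5.19 + -0.56*i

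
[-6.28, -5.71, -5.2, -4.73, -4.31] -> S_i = -6.28*0.91^i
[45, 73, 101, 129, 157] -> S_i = 45 + 28*i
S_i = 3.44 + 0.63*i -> [3.44, 4.07, 4.7, 5.33, 5.96]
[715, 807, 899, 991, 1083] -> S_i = 715 + 92*i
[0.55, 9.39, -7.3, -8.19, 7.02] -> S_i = Random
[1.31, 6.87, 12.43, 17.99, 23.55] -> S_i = 1.31 + 5.56*i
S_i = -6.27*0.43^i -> [-6.27, -2.7, -1.16, -0.5, -0.21]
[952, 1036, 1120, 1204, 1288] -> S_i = 952 + 84*i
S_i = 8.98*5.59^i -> [8.98, 50.2, 280.61, 1568.6, 8768.46]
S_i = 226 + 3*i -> [226, 229, 232, 235, 238]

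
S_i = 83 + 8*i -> [83, 91, 99, 107, 115]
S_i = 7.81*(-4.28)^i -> [7.81, -33.43, 143.07, -612.33, 2620.75]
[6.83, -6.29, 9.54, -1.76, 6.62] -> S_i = Random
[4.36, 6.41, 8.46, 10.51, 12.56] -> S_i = 4.36 + 2.05*i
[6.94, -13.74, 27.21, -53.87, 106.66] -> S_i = 6.94*(-1.98)^i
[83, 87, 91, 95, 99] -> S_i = 83 + 4*i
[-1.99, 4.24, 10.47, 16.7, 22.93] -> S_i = -1.99 + 6.23*i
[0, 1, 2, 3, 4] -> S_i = 0 + 1*i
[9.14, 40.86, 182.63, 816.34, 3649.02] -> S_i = 9.14*4.47^i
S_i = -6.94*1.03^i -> [-6.94, -7.15, -7.36, -7.58, -7.81]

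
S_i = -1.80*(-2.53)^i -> [-1.8, 4.55, -11.52, 29.15, -73.75]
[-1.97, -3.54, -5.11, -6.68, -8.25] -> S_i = -1.97 + -1.57*i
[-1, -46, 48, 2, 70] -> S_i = Random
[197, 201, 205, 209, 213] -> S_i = 197 + 4*i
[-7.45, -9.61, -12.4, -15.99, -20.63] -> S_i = -7.45*1.29^i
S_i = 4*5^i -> [4, 20, 100, 500, 2500]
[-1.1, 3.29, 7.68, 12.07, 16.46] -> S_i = -1.10 + 4.39*i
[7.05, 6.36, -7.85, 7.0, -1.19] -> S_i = Random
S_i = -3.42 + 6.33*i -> [-3.42, 2.91, 9.24, 15.57, 21.9]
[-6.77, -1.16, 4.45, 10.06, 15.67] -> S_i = -6.77 + 5.61*i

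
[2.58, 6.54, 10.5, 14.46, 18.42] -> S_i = 2.58 + 3.96*i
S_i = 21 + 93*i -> [21, 114, 207, 300, 393]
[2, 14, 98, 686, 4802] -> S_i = 2*7^i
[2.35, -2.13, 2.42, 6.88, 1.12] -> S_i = Random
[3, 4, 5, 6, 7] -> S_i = 3 + 1*i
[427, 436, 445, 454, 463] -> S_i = 427 + 9*i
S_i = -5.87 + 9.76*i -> [-5.87, 3.89, 13.65, 23.41, 33.17]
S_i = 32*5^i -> [32, 160, 800, 4000, 20000]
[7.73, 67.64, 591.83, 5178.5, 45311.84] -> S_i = 7.73*8.75^i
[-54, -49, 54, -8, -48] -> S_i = Random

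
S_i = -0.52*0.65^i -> [-0.52, -0.34, -0.22, -0.14, -0.09]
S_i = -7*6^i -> [-7, -42, -252, -1512, -9072]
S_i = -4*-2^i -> [-4, 8, -16, 32, -64]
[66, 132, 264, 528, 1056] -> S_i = 66*2^i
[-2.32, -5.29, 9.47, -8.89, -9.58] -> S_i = Random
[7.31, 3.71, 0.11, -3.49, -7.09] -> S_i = 7.31 + -3.60*i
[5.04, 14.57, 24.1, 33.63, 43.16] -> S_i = 5.04 + 9.53*i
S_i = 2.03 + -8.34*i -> [2.03, -6.31, -14.65, -22.99, -31.33]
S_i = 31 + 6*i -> [31, 37, 43, 49, 55]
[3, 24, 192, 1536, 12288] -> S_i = 3*8^i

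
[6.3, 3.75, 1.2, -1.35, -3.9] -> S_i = 6.30 + -2.55*i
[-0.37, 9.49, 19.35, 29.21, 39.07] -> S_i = -0.37 + 9.86*i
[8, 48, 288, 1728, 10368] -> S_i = 8*6^i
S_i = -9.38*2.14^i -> [-9.38, -20.07, -42.96, -91.93, -196.72]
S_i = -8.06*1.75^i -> [-8.06, -14.1, -24.68, -43.2, -75.59]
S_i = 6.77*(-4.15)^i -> [6.77, -28.1, 116.6, -483.87, 2008.08]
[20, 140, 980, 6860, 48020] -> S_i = 20*7^i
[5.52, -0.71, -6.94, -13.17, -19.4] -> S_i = 5.52 + -6.23*i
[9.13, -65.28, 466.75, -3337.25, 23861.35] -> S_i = 9.13*(-7.15)^i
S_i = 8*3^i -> [8, 24, 72, 216, 648]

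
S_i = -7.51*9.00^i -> [-7.51, -67.59, -608.31, -5474.79, -49273.11]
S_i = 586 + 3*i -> [586, 589, 592, 595, 598]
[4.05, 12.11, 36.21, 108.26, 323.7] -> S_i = 4.05*2.99^i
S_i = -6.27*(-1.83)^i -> [-6.27, 11.47, -21.0, 38.43, -70.32]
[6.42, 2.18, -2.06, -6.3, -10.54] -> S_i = 6.42 + -4.24*i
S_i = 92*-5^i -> [92, -460, 2300, -11500, 57500]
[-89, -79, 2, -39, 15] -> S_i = Random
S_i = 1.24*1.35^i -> [1.24, 1.67, 2.26, 3.05, 4.12]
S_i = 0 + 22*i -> [0, 22, 44, 66, 88]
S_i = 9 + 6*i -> [9, 15, 21, 27, 33]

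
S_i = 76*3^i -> [76, 228, 684, 2052, 6156]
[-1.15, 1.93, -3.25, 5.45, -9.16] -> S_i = -1.15*(-1.68)^i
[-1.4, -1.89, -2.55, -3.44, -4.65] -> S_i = -1.40*1.35^i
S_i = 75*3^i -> [75, 225, 675, 2025, 6075]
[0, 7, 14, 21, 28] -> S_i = 0 + 7*i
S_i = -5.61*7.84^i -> [-5.61, -43.98, -344.82, -2703.4, -21194.69]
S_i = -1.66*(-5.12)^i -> [-1.66, 8.5, -43.52, 222.8, -1140.74]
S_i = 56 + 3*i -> [56, 59, 62, 65, 68]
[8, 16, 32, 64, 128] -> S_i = 8*2^i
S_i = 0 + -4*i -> [0, -4, -8, -12, -16]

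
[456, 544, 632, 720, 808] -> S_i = 456 + 88*i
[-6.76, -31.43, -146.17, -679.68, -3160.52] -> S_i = -6.76*4.65^i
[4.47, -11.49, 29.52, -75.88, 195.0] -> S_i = 4.47*(-2.57)^i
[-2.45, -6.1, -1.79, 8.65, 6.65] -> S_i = Random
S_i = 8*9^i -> [8, 72, 648, 5832, 52488]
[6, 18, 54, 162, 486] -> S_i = 6*3^i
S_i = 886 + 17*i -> [886, 903, 920, 937, 954]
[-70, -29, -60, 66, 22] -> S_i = Random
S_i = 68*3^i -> [68, 204, 612, 1836, 5508]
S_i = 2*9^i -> [2, 18, 162, 1458, 13122]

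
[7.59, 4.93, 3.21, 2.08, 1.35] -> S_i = 7.59*0.65^i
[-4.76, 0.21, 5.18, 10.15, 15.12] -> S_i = -4.76 + 4.97*i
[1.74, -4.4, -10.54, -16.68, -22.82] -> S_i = 1.74 + -6.14*i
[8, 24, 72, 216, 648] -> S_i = 8*3^i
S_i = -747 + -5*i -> [-747, -752, -757, -762, -767]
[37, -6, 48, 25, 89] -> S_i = Random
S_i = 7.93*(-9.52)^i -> [7.93, -75.49, 718.7, -6842.02, 65135.98]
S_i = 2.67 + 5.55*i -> [2.67, 8.22, 13.77, 19.32, 24.87]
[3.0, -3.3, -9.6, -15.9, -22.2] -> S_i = 3.00 + -6.30*i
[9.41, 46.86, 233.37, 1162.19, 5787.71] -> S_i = 9.41*4.98^i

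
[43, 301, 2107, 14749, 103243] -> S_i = 43*7^i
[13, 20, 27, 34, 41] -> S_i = 13 + 7*i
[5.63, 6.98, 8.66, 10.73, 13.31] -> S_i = 5.63*1.24^i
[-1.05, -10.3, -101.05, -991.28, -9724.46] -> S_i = -1.05*9.81^i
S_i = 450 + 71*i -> [450, 521, 592, 663, 734]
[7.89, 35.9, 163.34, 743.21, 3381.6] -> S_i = 7.89*4.55^i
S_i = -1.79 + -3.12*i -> [-1.79, -4.91, -8.03, -11.15, -14.27]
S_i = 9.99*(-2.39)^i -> [9.99, -23.88, 57.06, -136.38, 325.95]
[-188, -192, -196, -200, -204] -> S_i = -188 + -4*i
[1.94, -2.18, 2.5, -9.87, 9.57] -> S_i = Random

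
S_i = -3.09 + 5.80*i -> [-3.09, 2.71, 8.51, 14.31, 20.11]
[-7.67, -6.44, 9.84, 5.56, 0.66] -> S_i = Random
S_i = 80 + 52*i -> [80, 132, 184, 236, 288]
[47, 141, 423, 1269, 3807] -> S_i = 47*3^i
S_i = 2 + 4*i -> [2, 6, 10, 14, 18]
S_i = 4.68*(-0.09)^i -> [4.68, -0.42, 0.04, -0.0, 0.0]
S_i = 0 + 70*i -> [0, 70, 140, 210, 280]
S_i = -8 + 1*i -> [-8, -7, -6, -5, -4]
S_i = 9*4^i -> [9, 36, 144, 576, 2304]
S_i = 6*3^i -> [6, 18, 54, 162, 486]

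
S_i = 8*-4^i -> [8, -32, 128, -512, 2048]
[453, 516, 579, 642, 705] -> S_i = 453 + 63*i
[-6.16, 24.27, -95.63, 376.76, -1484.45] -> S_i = -6.16*(-3.94)^i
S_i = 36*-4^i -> [36, -144, 576, -2304, 9216]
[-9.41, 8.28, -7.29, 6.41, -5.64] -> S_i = -9.41*(-0.88)^i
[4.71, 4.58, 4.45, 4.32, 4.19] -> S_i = 4.71 + -0.13*i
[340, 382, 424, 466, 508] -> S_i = 340 + 42*i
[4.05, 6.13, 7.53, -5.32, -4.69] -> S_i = Random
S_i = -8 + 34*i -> [-8, 26, 60, 94, 128]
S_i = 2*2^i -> [2, 4, 8, 16, 32]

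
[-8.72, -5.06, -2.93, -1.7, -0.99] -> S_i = -8.72*0.58^i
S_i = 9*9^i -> [9, 81, 729, 6561, 59049]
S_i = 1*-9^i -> [1, -9, 81, -729, 6561]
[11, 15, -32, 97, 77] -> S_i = Random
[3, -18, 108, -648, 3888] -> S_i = 3*-6^i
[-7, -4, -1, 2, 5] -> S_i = -7 + 3*i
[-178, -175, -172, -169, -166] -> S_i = -178 + 3*i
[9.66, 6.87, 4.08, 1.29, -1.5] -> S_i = 9.66 + -2.79*i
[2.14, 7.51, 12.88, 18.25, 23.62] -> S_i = 2.14 + 5.37*i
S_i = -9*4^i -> [-9, -36, -144, -576, -2304]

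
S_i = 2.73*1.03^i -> [2.73, 2.81, 2.9, 2.98, 3.07]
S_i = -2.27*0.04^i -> [-2.27, -0.09, -0.0, -0.0, -0.0]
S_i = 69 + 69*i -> [69, 138, 207, 276, 345]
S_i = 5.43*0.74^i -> [5.43, 4.02, 2.97, 2.2, 1.63]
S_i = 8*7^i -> [8, 56, 392, 2744, 19208]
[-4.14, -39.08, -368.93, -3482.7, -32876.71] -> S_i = -4.14*9.44^i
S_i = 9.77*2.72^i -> [9.77, 26.57, 72.28, 196.61, 534.77]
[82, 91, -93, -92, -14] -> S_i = Random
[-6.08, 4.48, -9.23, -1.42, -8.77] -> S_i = Random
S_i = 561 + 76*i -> [561, 637, 713, 789, 865]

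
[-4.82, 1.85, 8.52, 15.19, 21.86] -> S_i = -4.82 + 6.67*i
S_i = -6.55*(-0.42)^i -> [-6.55, 2.75, -1.16, 0.49, -0.2]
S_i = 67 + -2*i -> [67, 65, 63, 61, 59]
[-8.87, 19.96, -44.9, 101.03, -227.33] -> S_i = -8.87*(-2.25)^i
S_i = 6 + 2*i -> [6, 8, 10, 12, 14]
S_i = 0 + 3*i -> [0, 3, 6, 9, 12]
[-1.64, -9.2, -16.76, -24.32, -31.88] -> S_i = -1.64 + -7.56*i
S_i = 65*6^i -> [65, 390, 2340, 14040, 84240]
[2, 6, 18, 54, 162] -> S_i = 2*3^i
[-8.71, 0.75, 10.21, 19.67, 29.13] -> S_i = -8.71 + 9.46*i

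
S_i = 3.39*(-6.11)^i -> [3.39, -20.71, 126.56, -773.26, 4724.59]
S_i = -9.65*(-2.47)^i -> [-9.65, 23.84, -58.87, 145.42, -359.18]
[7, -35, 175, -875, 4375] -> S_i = 7*-5^i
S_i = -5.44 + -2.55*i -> [-5.44, -7.99, -10.54, -13.09, -15.64]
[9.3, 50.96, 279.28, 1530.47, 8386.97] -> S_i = 9.30*5.48^i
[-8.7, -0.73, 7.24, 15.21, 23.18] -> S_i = -8.70 + 7.97*i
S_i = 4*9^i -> [4, 36, 324, 2916, 26244]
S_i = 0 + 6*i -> [0, 6, 12, 18, 24]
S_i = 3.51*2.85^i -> [3.51, 10.0, 28.51, 81.25, 231.57]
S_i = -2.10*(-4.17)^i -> [-2.1, 8.76, -36.52, 152.27, -634.99]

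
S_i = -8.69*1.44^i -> [-8.69, -12.51, -18.02, -25.95, -37.37]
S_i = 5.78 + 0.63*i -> [5.78, 6.41, 7.04, 7.67, 8.3]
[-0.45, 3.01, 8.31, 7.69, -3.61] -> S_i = Random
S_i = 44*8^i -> [44, 352, 2816, 22528, 180224]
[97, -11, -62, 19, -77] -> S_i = Random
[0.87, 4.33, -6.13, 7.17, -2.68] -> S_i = Random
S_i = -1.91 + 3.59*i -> [-1.91, 1.68, 5.27, 8.86, 12.45]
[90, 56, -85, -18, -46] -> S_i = Random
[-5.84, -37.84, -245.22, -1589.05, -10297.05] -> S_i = -5.84*6.48^i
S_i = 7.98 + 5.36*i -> [7.98, 13.34, 18.7, 24.06, 29.42]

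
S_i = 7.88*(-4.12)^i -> [7.88, -32.47, 133.76, -551.08, 2270.47]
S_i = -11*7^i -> [-11, -77, -539, -3773, -26411]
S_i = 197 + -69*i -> [197, 128, 59, -10, -79]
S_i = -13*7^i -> [-13, -91, -637, -4459, -31213]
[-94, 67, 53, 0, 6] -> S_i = Random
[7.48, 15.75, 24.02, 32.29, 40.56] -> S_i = 7.48 + 8.27*i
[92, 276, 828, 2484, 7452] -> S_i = 92*3^i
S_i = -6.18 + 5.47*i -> [-6.18, -0.71, 4.76, 10.23, 15.7]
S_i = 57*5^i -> [57, 285, 1425, 7125, 35625]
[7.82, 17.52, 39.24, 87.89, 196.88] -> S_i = 7.82*2.24^i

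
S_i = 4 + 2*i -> [4, 6, 8, 10, 12]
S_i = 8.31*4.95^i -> [8.31, 41.13, 203.62, 1007.9, 4989.1]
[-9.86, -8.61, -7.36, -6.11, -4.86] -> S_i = -9.86 + 1.25*i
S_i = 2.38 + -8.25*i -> [2.38, -5.87, -14.12, -22.37, -30.62]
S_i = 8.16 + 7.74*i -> [8.16, 15.9, 23.64, 31.38, 39.12]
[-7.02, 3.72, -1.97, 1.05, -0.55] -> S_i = -7.02*(-0.53)^i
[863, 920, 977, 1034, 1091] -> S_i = 863 + 57*i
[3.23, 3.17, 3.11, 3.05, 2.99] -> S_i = 3.23 + -0.06*i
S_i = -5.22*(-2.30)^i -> [-5.22, 12.01, -27.61, 63.51, -146.08]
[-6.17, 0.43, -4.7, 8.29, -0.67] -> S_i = Random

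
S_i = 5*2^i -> [5, 10, 20, 40, 80]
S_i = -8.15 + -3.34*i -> [-8.15, -11.49, -14.83, -18.17, -21.51]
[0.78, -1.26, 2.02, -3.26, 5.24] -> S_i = 0.78*(-1.61)^i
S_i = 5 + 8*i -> [5, 13, 21, 29, 37]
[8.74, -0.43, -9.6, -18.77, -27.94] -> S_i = 8.74 + -9.17*i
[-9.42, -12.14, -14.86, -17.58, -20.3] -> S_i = -9.42 + -2.72*i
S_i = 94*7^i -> [94, 658, 4606, 32242, 225694]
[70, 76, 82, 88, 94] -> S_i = 70 + 6*i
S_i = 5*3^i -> [5, 15, 45, 135, 405]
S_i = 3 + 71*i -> [3, 74, 145, 216, 287]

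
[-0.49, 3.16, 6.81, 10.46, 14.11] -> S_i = -0.49 + 3.65*i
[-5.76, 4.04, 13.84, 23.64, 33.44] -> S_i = -5.76 + 9.80*i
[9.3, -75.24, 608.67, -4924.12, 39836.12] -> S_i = 9.30*(-8.09)^i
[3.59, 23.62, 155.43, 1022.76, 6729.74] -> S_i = 3.59*6.58^i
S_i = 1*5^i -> [1, 5, 25, 125, 625]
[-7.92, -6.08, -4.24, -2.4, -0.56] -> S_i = -7.92 + 1.84*i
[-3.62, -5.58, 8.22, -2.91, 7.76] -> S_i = Random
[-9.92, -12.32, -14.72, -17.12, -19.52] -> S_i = -9.92 + -2.40*i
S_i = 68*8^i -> [68, 544, 4352, 34816, 278528]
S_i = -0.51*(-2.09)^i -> [-0.51, 1.07, -2.23, 4.66, -9.73]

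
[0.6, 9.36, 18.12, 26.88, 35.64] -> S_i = 0.60 + 8.76*i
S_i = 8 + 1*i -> [8, 9, 10, 11, 12]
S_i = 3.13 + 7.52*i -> [3.13, 10.65, 18.17, 25.69, 33.21]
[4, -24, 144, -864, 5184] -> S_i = 4*-6^i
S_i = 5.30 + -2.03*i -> [5.3, 3.27, 1.24, -0.79, -2.82]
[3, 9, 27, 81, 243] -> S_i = 3*3^i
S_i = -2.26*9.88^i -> [-2.26, -22.33, -220.61, -2179.61, -21534.57]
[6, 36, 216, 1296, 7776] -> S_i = 6*6^i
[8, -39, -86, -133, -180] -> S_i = 8 + -47*i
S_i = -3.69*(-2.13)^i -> [-3.69, 7.86, -16.74, 35.66, -75.95]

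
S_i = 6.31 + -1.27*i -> [6.31, 5.04, 3.77, 2.5, 1.23]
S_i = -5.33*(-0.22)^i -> [-5.33, 1.17, -0.26, 0.06, -0.01]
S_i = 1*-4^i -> [1, -4, 16, -64, 256]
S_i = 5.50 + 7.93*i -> [5.5, 13.43, 21.36, 29.29, 37.22]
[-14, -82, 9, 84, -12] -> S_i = Random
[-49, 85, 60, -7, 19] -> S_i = Random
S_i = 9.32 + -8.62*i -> [9.32, 0.7, -7.92, -16.54, -25.16]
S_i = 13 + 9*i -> [13, 22, 31, 40, 49]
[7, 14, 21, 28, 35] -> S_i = 7 + 7*i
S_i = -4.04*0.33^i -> [-4.04, -1.33, -0.44, -0.15, -0.05]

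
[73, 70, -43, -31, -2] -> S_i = Random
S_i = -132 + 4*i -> [-132, -128, -124, -120, -116]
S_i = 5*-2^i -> [5, -10, 20, -40, 80]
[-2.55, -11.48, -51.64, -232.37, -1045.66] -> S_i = -2.55*4.50^i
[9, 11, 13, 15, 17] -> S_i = 9 + 2*i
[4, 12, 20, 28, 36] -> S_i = 4 + 8*i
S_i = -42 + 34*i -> [-42, -8, 26, 60, 94]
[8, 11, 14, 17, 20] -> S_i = 8 + 3*i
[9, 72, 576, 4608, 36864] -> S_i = 9*8^i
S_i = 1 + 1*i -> [1, 2, 3, 4, 5]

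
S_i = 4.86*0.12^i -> [4.86, 0.58, 0.07, 0.01, 0.0]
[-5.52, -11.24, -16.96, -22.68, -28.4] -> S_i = -5.52 + -5.72*i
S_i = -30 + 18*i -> [-30, -12, 6, 24, 42]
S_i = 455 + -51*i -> [455, 404, 353, 302, 251]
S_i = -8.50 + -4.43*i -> [-8.5, -12.93, -17.36, -21.79, -26.22]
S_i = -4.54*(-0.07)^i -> [-4.54, 0.32, -0.02, 0.0, -0.0]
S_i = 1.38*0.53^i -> [1.38, 0.73, 0.39, 0.21, 0.11]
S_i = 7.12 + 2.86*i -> [7.12, 9.98, 12.84, 15.7, 18.56]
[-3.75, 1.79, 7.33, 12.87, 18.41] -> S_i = -3.75 + 5.54*i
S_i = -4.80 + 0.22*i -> [-4.8, -4.58, -4.36, -4.14, -3.92]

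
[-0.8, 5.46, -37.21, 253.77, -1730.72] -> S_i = -0.80*(-6.82)^i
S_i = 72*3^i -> [72, 216, 648, 1944, 5832]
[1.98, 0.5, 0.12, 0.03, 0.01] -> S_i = 1.98*0.25^i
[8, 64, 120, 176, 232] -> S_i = 8 + 56*i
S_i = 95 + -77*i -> [95, 18, -59, -136, -213]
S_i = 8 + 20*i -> [8, 28, 48, 68, 88]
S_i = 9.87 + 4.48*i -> [9.87, 14.35, 18.83, 23.31, 27.79]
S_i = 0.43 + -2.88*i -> [0.43, -2.45, -5.33, -8.21, -11.09]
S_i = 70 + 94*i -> [70, 164, 258, 352, 446]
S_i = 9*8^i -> [9, 72, 576, 4608, 36864]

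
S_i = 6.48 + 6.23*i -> [6.48, 12.71, 18.94, 25.17, 31.4]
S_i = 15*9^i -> [15, 135, 1215, 10935, 98415]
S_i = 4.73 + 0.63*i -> [4.73, 5.36, 5.99, 6.62, 7.25]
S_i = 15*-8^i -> [15, -120, 960, -7680, 61440]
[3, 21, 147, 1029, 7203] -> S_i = 3*7^i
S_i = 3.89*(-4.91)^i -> [3.89, -19.1, 93.78, -460.46, 2260.87]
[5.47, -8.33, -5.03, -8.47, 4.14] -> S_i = Random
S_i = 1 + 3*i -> [1, 4, 7, 10, 13]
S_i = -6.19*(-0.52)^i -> [-6.19, 3.22, -1.67, 0.87, -0.45]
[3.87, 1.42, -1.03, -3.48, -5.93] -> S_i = 3.87 + -2.45*i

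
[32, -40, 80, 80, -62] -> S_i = Random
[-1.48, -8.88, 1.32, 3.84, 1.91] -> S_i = Random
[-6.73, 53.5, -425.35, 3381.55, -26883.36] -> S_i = -6.73*(-7.95)^i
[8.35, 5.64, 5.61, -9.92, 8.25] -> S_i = Random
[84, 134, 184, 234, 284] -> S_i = 84 + 50*i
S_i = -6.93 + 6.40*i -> [-6.93, -0.53, 5.87, 12.27, 18.67]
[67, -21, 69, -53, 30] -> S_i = Random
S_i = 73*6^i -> [73, 438, 2628, 15768, 94608]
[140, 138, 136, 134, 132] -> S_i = 140 + -2*i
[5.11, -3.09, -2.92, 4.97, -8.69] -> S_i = Random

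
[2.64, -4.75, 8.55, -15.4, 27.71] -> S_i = 2.64*(-1.80)^i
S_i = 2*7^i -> [2, 14, 98, 686, 4802]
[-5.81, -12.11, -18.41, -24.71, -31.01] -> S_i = -5.81 + -6.30*i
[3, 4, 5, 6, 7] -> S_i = 3 + 1*i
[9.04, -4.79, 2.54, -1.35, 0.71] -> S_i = 9.04*(-0.53)^i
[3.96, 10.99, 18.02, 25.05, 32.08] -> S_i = 3.96 + 7.03*i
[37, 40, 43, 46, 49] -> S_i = 37 + 3*i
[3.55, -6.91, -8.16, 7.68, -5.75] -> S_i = Random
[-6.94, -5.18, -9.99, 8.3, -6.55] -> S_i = Random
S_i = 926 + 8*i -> [926, 934, 942, 950, 958]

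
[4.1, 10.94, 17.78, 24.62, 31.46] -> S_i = 4.10 + 6.84*i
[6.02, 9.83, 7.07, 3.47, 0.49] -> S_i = Random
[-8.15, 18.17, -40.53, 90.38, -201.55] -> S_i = -8.15*(-2.23)^i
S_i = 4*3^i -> [4, 12, 36, 108, 324]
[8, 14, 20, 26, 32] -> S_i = 8 + 6*i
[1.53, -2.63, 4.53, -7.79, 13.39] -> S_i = 1.53*(-1.72)^i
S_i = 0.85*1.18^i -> [0.85, 1.0, 1.18, 1.4, 1.65]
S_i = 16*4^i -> [16, 64, 256, 1024, 4096]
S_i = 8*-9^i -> [8, -72, 648, -5832, 52488]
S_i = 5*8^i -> [5, 40, 320, 2560, 20480]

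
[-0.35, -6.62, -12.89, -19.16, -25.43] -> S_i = -0.35 + -6.27*i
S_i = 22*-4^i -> [22, -88, 352, -1408, 5632]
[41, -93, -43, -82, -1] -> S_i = Random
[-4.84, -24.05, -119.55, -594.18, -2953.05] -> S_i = -4.84*4.97^i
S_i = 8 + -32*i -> [8, -24, -56, -88, -120]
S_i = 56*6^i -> [56, 336, 2016, 12096, 72576]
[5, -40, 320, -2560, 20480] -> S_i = 5*-8^i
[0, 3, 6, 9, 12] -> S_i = 0 + 3*i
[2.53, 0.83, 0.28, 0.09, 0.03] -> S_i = 2.53*0.33^i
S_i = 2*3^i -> [2, 6, 18, 54, 162]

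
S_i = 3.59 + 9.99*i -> [3.59, 13.58, 23.57, 33.56, 43.55]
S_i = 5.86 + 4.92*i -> [5.86, 10.78, 15.7, 20.62, 25.54]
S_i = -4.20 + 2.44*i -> [-4.2, -1.76, 0.68, 3.12, 5.56]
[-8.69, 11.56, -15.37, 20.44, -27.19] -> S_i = -8.69*(-1.33)^i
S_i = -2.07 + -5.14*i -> [-2.07, -7.21, -12.35, -17.49, -22.63]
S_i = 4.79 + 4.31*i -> [4.79, 9.1, 13.41, 17.72, 22.03]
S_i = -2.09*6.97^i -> [-2.09, -14.57, -101.53, -707.69, -4932.62]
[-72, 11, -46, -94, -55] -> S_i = Random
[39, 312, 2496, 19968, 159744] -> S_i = 39*8^i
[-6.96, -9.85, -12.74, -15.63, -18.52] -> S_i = -6.96 + -2.89*i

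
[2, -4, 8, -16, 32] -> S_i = 2*-2^i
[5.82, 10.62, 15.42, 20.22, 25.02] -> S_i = 5.82 + 4.80*i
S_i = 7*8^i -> [7, 56, 448, 3584, 28672]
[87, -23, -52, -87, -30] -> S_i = Random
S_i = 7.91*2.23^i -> [7.91, 17.64, 39.34, 87.72, 195.61]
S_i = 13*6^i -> [13, 78, 468, 2808, 16848]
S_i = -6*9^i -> [-6, -54, -486, -4374, -39366]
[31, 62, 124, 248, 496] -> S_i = 31*2^i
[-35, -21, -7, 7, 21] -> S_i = -35 + 14*i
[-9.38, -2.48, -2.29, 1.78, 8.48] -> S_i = Random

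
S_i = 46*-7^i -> [46, -322, 2254, -15778, 110446]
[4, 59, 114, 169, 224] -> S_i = 4 + 55*i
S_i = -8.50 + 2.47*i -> [-8.5, -6.03, -3.56, -1.09, 1.38]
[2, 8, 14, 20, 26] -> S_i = 2 + 6*i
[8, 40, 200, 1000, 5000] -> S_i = 8*5^i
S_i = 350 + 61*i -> [350, 411, 472, 533, 594]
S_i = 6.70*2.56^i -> [6.7, 17.15, 43.91, 112.41, 287.76]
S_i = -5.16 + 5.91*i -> [-5.16, 0.75, 6.66, 12.57, 18.48]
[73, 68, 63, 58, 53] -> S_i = 73 + -5*i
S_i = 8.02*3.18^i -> [8.02, 25.5, 81.1, 257.9, 820.13]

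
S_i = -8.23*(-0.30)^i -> [-8.23, 2.47, -0.74, 0.22, -0.07]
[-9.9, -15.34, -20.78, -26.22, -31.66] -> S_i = -9.90 + -5.44*i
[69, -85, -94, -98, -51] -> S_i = Random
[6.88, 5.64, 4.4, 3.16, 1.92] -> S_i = 6.88 + -1.24*i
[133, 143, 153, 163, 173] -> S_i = 133 + 10*i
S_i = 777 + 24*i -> [777, 801, 825, 849, 873]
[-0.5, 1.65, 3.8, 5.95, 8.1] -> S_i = -0.50 + 2.15*i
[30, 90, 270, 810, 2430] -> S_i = 30*3^i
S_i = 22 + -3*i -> [22, 19, 16, 13, 10]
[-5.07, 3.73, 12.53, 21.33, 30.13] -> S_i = -5.07 + 8.80*i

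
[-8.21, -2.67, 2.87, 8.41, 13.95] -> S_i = -8.21 + 5.54*i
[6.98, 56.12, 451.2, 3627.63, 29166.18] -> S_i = 6.98*8.04^i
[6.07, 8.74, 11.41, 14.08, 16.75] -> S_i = 6.07 + 2.67*i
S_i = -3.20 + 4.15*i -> [-3.2, 0.95, 5.1, 9.25, 13.4]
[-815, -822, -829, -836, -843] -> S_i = -815 + -7*i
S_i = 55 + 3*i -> [55, 58, 61, 64, 67]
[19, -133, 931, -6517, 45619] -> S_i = 19*-7^i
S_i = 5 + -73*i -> [5, -68, -141, -214, -287]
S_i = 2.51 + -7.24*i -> [2.51, -4.73, -11.97, -19.21, -26.45]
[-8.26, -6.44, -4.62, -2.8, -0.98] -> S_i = -8.26 + 1.82*i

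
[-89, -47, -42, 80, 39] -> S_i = Random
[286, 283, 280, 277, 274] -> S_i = 286 + -3*i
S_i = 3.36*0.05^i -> [3.36, 0.17, 0.01, 0.0, 0.0]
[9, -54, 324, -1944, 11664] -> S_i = 9*-6^i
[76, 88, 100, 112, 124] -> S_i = 76 + 12*i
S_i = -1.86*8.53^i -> [-1.86, -15.87, -135.34, -1154.41, -9847.12]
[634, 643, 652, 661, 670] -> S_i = 634 + 9*i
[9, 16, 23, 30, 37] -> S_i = 9 + 7*i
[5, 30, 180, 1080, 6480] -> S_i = 5*6^i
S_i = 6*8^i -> [6, 48, 384, 3072, 24576]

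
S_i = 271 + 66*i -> [271, 337, 403, 469, 535]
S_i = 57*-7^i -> [57, -399, 2793, -19551, 136857]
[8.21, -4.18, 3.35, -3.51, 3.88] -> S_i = Random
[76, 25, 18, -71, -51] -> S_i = Random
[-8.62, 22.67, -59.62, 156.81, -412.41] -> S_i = -8.62*(-2.63)^i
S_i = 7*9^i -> [7, 63, 567, 5103, 45927]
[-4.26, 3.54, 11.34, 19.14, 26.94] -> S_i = -4.26 + 7.80*i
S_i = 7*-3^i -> [7, -21, 63, -189, 567]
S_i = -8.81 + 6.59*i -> [-8.81, -2.22, 4.37, 10.96, 17.55]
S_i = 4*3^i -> [4, 12, 36, 108, 324]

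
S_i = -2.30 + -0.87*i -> [-2.3, -3.17, -4.04, -4.91, -5.78]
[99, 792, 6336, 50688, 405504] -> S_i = 99*8^i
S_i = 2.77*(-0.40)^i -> [2.77, -1.11, 0.44, -0.18, 0.07]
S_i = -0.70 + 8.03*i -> [-0.7, 7.33, 15.36, 23.39, 31.42]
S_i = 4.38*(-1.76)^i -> [4.38, -7.71, 13.57, -23.88, 42.03]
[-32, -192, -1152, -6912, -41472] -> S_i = -32*6^i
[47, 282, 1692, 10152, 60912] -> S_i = 47*6^i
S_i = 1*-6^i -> [1, -6, 36, -216, 1296]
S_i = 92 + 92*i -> [92, 184, 276, 368, 460]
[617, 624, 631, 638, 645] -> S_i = 617 + 7*i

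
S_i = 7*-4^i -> [7, -28, 112, -448, 1792]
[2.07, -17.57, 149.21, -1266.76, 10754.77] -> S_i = 2.07*(-8.49)^i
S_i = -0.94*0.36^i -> [-0.94, -0.34, -0.12, -0.04, -0.02]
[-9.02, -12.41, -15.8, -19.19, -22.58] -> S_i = -9.02 + -3.39*i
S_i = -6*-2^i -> [-6, 12, -24, 48, -96]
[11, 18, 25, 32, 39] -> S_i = 11 + 7*i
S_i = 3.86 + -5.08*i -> [3.86, -1.22, -6.3, -11.38, -16.46]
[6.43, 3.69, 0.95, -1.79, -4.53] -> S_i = 6.43 + -2.74*i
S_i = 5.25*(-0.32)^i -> [5.25, -1.68, 0.54, -0.17, 0.06]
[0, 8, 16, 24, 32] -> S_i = 0 + 8*i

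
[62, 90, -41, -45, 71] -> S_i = Random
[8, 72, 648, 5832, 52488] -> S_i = 8*9^i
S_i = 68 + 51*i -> [68, 119, 170, 221, 272]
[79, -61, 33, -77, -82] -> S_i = Random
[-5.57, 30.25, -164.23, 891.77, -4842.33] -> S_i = -5.57*(-5.43)^i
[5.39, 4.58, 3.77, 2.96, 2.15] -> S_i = 5.39 + -0.81*i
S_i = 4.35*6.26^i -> [4.35, 27.23, 170.47, 1067.12, 6680.16]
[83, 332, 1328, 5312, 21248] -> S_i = 83*4^i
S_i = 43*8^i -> [43, 344, 2752, 22016, 176128]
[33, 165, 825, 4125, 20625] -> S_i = 33*5^i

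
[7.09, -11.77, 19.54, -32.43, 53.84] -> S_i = 7.09*(-1.66)^i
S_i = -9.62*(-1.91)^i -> [-9.62, 18.37, -35.09, 67.03, -128.03]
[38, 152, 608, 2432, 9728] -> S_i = 38*4^i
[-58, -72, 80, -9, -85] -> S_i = Random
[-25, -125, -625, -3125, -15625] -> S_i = -25*5^i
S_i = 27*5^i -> [27, 135, 675, 3375, 16875]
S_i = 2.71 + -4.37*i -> [2.71, -1.66, -6.03, -10.4, -14.77]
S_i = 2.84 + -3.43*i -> [2.84, -0.59, -4.02, -7.45, -10.88]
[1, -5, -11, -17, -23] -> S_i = 1 + -6*i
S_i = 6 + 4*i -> [6, 10, 14, 18, 22]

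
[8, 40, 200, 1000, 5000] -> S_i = 8*5^i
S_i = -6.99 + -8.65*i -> [-6.99, -15.64, -24.29, -32.94, -41.59]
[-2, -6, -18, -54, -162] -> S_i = -2*3^i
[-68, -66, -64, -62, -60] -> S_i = -68 + 2*i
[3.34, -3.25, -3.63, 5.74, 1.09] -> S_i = Random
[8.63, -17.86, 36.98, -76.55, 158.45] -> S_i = 8.63*(-2.07)^i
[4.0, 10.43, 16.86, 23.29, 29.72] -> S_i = 4.00 + 6.43*i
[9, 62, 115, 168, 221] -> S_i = 9 + 53*i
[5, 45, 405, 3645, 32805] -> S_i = 5*9^i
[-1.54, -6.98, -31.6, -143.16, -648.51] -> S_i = -1.54*4.53^i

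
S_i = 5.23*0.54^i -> [5.23, 2.82, 1.53, 0.82, 0.44]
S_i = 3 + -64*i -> [3, -61, -125, -189, -253]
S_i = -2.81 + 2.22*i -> [-2.81, -0.59, 1.63, 3.85, 6.07]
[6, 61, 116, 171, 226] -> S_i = 6 + 55*i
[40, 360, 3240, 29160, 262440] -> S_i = 40*9^i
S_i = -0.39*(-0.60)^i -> [-0.39, 0.23, -0.14, 0.08, -0.05]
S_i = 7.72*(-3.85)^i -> [7.72, -29.72, 114.43, -440.55, 1696.13]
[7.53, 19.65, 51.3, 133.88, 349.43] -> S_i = 7.53*2.61^i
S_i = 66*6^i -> [66, 396, 2376, 14256, 85536]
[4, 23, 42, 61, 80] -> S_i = 4 + 19*i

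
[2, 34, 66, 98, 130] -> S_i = 2 + 32*i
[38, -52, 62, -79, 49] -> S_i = Random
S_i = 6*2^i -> [6, 12, 24, 48, 96]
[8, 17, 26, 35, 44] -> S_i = 8 + 9*i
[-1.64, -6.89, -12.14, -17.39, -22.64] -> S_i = -1.64 + -5.25*i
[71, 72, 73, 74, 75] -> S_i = 71 + 1*i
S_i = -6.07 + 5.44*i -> [-6.07, -0.63, 4.81, 10.25, 15.69]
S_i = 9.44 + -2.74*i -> [9.44, 6.7, 3.96, 1.22, -1.52]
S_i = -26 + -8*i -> [-26, -34, -42, -50, -58]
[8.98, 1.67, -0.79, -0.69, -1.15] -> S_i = Random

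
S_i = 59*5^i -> [59, 295, 1475, 7375, 36875]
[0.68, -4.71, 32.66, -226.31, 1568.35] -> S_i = 0.68*(-6.93)^i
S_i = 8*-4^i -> [8, -32, 128, -512, 2048]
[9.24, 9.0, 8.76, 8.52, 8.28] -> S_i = 9.24 + -0.24*i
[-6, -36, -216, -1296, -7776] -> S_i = -6*6^i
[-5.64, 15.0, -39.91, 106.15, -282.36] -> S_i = -5.64*(-2.66)^i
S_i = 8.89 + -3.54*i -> [8.89, 5.35, 1.81, -1.73, -5.27]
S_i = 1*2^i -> [1, 2, 4, 8, 16]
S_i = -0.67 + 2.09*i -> [-0.67, 1.42, 3.51, 5.6, 7.69]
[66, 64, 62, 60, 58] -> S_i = 66 + -2*i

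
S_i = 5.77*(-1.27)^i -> [5.77, -7.33, 9.31, -11.82, 15.01]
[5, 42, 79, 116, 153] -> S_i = 5 + 37*i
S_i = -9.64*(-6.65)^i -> [-9.64, 64.11, -426.3, 2834.93, -18852.27]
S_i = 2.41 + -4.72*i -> [2.41, -2.31, -7.03, -11.75, -16.47]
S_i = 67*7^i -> [67, 469, 3283, 22981, 160867]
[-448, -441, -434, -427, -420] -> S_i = -448 + 7*i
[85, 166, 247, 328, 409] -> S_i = 85 + 81*i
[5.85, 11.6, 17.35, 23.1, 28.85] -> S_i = 5.85 + 5.75*i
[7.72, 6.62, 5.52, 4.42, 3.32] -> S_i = 7.72 + -1.10*i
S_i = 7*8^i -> [7, 56, 448, 3584, 28672]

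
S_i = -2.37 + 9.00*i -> [-2.37, 6.63, 15.63, 24.63, 33.63]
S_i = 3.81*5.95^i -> [3.81, 22.67, 134.88, 802.56, 4775.21]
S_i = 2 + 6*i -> [2, 8, 14, 20, 26]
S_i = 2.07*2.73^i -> [2.07, 5.65, 15.43, 42.12, 114.98]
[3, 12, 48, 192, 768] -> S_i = 3*4^i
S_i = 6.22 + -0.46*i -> [6.22, 5.76, 5.3, 4.84, 4.38]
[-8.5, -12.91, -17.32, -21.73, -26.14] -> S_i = -8.50 + -4.41*i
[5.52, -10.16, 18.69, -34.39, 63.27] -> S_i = 5.52*(-1.84)^i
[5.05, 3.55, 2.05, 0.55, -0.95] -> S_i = 5.05 + -1.50*i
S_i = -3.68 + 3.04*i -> [-3.68, -0.64, 2.4, 5.44, 8.48]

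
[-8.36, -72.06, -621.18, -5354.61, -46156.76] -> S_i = -8.36*8.62^i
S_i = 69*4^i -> [69, 276, 1104, 4416, 17664]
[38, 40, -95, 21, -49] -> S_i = Random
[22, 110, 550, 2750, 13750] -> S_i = 22*5^i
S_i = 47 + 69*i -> [47, 116, 185, 254, 323]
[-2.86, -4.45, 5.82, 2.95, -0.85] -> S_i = Random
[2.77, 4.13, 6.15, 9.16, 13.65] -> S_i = 2.77*1.49^i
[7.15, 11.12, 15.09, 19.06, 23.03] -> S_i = 7.15 + 3.97*i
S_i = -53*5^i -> [-53, -265, -1325, -6625, -33125]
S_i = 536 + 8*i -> [536, 544, 552, 560, 568]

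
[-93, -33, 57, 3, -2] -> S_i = Random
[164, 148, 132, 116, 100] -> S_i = 164 + -16*i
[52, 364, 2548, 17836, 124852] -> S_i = 52*7^i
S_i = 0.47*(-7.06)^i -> [0.47, -3.32, 23.43, -165.39, 1167.66]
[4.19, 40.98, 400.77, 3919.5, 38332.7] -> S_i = 4.19*9.78^i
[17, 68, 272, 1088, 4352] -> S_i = 17*4^i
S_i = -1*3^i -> [-1, -3, -9, -27, -81]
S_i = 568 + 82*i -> [568, 650, 732, 814, 896]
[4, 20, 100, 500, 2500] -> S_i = 4*5^i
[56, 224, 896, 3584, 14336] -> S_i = 56*4^i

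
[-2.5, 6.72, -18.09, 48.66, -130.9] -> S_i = -2.50*(-2.69)^i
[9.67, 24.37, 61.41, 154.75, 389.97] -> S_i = 9.67*2.52^i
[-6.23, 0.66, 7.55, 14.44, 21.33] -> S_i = -6.23 + 6.89*i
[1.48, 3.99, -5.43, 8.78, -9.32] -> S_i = Random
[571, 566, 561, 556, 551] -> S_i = 571 + -5*i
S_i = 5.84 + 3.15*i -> [5.84, 8.99, 12.14, 15.29, 18.44]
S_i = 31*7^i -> [31, 217, 1519, 10633, 74431]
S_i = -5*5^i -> [-5, -25, -125, -625, -3125]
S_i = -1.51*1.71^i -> [-1.51, -2.58, -4.42, -7.55, -12.91]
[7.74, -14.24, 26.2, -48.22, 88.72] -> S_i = 7.74*(-1.84)^i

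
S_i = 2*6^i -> [2, 12, 72, 432, 2592]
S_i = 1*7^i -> [1, 7, 49, 343, 2401]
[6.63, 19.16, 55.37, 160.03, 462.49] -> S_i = 6.63*2.89^i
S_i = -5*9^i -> [-5, -45, -405, -3645, -32805]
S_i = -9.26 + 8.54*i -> [-9.26, -0.72, 7.82, 16.36, 24.9]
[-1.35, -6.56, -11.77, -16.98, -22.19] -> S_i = -1.35 + -5.21*i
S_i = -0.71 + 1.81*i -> [-0.71, 1.1, 2.91, 4.72, 6.53]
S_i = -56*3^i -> [-56, -168, -504, -1512, -4536]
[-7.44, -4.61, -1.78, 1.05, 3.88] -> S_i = -7.44 + 2.83*i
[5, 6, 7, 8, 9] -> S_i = 5 + 1*i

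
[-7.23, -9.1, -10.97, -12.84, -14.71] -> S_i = -7.23 + -1.87*i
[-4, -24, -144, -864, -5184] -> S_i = -4*6^i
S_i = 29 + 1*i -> [29, 30, 31, 32, 33]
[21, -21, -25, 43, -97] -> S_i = Random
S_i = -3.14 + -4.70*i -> [-3.14, -7.84, -12.54, -17.24, -21.94]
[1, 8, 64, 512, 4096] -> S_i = 1*8^i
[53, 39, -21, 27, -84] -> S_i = Random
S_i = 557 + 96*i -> [557, 653, 749, 845, 941]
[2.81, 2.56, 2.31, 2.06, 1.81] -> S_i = 2.81 + -0.25*i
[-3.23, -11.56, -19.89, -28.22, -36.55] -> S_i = -3.23 + -8.33*i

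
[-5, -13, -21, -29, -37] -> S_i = -5 + -8*i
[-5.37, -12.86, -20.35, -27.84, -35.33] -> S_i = -5.37 + -7.49*i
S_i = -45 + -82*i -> [-45, -127, -209, -291, -373]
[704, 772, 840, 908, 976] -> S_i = 704 + 68*i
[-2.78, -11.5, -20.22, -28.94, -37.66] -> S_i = -2.78 + -8.72*i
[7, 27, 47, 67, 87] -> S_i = 7 + 20*i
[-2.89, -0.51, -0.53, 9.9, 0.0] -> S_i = Random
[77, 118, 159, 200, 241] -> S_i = 77 + 41*i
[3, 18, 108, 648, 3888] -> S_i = 3*6^i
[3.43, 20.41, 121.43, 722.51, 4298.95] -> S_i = 3.43*5.95^i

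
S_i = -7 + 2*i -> [-7, -5, -3, -1, 1]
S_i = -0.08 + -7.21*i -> [-0.08, -7.29, -14.5, -21.71, -28.92]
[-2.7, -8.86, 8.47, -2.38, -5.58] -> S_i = Random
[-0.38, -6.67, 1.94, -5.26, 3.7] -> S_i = Random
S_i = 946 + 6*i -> [946, 952, 958, 964, 970]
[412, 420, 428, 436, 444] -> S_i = 412 + 8*i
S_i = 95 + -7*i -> [95, 88, 81, 74, 67]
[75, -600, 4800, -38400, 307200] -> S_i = 75*-8^i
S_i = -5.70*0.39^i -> [-5.7, -2.22, -0.87, -0.34, -0.13]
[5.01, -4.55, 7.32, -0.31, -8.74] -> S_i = Random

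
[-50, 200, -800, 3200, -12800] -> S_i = -50*-4^i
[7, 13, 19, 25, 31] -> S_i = 7 + 6*i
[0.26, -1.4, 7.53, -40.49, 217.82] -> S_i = 0.26*(-5.38)^i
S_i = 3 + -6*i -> [3, -3, -9, -15, -21]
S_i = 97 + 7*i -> [97, 104, 111, 118, 125]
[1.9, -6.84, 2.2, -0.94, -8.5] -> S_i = Random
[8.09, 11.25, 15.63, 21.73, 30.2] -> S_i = 8.09*1.39^i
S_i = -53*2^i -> [-53, -106, -212, -424, -848]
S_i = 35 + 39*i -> [35, 74, 113, 152, 191]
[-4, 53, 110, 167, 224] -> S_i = -4 + 57*i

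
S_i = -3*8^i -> [-3, -24, -192, -1536, -12288]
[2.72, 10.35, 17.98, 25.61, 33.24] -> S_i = 2.72 + 7.63*i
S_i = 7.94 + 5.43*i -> [7.94, 13.37, 18.8, 24.23, 29.66]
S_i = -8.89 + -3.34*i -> [-8.89, -12.23, -15.57, -18.91, -22.25]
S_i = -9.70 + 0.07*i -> [-9.7, -9.63, -9.56, -9.49, -9.42]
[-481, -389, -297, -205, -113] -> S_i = -481 + 92*i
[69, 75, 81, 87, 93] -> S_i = 69 + 6*i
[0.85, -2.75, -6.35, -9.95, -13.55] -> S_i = 0.85 + -3.60*i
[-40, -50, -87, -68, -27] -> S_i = Random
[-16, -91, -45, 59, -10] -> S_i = Random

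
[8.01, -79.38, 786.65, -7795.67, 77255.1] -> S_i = 8.01*(-9.91)^i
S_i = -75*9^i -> [-75, -675, -6075, -54675, -492075]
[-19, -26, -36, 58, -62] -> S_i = Random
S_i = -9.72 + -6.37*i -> [-9.72, -16.09, -22.46, -28.83, -35.2]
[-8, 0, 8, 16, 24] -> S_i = -8 + 8*i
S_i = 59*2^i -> [59, 118, 236, 472, 944]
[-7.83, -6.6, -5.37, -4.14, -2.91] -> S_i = -7.83 + 1.23*i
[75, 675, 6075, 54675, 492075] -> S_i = 75*9^i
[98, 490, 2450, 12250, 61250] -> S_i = 98*5^i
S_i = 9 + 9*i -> [9, 18, 27, 36, 45]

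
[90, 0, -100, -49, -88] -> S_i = Random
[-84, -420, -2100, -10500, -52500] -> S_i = -84*5^i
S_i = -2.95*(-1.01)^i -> [-2.95, 2.98, -3.01, 3.04, -3.07]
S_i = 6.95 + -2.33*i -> [6.95, 4.62, 2.29, -0.04, -2.37]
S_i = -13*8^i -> [-13, -104, -832, -6656, -53248]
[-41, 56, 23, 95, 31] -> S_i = Random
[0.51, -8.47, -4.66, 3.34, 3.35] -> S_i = Random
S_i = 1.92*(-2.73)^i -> [1.92, -5.24, 14.31, -39.07, 106.65]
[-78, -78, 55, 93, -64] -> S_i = Random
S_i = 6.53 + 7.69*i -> [6.53, 14.22, 21.91, 29.6, 37.29]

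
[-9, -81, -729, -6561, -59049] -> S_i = -9*9^i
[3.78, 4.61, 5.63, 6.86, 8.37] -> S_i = 3.78*1.22^i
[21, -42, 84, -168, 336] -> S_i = 21*-2^i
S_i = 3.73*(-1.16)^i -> [3.73, -4.33, 5.02, -5.82, 6.75]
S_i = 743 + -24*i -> [743, 719, 695, 671, 647]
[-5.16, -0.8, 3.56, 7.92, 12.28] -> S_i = -5.16 + 4.36*i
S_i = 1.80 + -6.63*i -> [1.8, -4.83, -11.46, -18.09, -24.72]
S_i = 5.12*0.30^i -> [5.12, 1.54, 0.46, 0.14, 0.04]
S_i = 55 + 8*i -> [55, 63, 71, 79, 87]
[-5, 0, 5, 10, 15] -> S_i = -5 + 5*i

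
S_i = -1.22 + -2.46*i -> [-1.22, -3.68, -6.14, -8.6, -11.06]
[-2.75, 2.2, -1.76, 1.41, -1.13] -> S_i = -2.75*(-0.80)^i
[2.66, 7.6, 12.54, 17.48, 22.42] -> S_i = 2.66 + 4.94*i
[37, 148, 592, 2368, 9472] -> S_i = 37*4^i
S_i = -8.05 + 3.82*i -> [-8.05, -4.23, -0.41, 3.41, 7.23]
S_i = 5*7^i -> [5, 35, 245, 1715, 12005]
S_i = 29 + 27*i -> [29, 56, 83, 110, 137]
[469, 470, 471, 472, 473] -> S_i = 469 + 1*i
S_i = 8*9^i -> [8, 72, 648, 5832, 52488]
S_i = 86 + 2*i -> [86, 88, 90, 92, 94]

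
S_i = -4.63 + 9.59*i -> [-4.63, 4.96, 14.55, 24.14, 33.73]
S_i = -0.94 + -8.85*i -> [-0.94, -9.79, -18.64, -27.49, -36.34]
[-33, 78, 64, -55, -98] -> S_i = Random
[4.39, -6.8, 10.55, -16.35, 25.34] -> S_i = 4.39*(-1.55)^i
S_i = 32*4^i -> [32, 128, 512, 2048, 8192]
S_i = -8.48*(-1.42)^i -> [-8.48, 12.04, -17.1, 24.28, -34.48]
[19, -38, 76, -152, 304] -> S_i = 19*-2^i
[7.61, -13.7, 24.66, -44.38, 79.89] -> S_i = 7.61*(-1.80)^i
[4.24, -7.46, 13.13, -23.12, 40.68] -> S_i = 4.24*(-1.76)^i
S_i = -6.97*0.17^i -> [-6.97, -1.18, -0.2, -0.03, -0.01]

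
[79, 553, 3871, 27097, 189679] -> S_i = 79*7^i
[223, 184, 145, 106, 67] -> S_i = 223 + -39*i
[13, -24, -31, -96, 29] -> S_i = Random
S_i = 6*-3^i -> [6, -18, 54, -162, 486]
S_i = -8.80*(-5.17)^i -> [-8.8, 45.5, -235.21, 1216.06, -6287.02]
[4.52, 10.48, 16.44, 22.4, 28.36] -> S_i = 4.52 + 5.96*i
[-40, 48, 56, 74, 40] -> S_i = Random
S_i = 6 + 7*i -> [6, 13, 20, 27, 34]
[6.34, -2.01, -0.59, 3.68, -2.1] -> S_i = Random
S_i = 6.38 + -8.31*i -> [6.38, -1.93, -10.24, -18.55, -26.86]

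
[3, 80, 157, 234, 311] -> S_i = 3 + 77*i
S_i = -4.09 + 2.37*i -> [-4.09, -1.72, 0.65, 3.02, 5.39]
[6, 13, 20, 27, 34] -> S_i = 6 + 7*i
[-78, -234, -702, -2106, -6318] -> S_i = -78*3^i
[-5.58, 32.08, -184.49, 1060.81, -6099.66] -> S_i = -5.58*(-5.75)^i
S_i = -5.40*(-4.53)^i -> [-5.4, 24.46, -110.81, 501.98, -2273.98]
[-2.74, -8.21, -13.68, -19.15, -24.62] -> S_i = -2.74 + -5.47*i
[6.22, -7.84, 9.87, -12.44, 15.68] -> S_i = 6.22*(-1.26)^i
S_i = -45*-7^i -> [-45, 315, -2205, 15435, -108045]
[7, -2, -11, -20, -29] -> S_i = 7 + -9*i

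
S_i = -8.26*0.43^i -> [-8.26, -3.55, -1.53, -0.66, -0.28]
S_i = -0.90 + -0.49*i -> [-0.9, -1.39, -1.88, -2.37, -2.86]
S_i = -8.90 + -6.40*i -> [-8.9, -15.3, -21.7, -28.1, -34.5]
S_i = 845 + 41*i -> [845, 886, 927, 968, 1009]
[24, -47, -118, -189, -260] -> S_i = 24 + -71*i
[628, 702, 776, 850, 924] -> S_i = 628 + 74*i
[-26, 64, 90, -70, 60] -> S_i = Random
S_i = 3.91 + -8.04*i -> [3.91, -4.13, -12.17, -20.21, -28.25]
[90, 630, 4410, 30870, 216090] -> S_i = 90*7^i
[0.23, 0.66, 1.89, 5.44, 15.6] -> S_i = 0.23*2.87^i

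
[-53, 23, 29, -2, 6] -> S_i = Random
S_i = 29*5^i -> [29, 145, 725, 3625, 18125]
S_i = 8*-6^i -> [8, -48, 288, -1728, 10368]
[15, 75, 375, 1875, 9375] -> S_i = 15*5^i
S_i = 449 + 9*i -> [449, 458, 467, 476, 485]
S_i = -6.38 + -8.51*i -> [-6.38, -14.89, -23.4, -31.91, -40.42]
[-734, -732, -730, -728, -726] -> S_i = -734 + 2*i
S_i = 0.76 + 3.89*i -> [0.76, 4.65, 8.54, 12.43, 16.32]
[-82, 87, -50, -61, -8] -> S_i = Random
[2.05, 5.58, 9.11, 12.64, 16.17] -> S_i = 2.05 + 3.53*i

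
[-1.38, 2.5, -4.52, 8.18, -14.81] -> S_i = -1.38*(-1.81)^i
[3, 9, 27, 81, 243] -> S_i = 3*3^i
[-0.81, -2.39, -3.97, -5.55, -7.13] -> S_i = -0.81 + -1.58*i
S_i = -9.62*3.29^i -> [-9.62, -31.65, -104.13, -342.58, -1127.09]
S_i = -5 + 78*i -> [-5, 73, 151, 229, 307]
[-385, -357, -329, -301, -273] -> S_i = -385 + 28*i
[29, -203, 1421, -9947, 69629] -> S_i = 29*-7^i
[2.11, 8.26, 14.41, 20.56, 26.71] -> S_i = 2.11 + 6.15*i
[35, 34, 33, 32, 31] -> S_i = 35 + -1*i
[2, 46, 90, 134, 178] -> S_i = 2 + 44*i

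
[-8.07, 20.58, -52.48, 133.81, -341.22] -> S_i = -8.07*(-2.55)^i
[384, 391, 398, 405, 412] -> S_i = 384 + 7*i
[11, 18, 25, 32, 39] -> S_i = 11 + 7*i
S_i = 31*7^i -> [31, 217, 1519, 10633, 74431]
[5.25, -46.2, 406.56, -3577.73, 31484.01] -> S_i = 5.25*(-8.80)^i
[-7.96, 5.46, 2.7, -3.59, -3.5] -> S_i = Random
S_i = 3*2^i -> [3, 6, 12, 24, 48]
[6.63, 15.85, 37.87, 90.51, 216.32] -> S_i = 6.63*2.39^i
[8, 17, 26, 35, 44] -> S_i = 8 + 9*i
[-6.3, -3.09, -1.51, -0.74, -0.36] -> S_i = -6.30*0.49^i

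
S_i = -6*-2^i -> [-6, 12, -24, 48, -96]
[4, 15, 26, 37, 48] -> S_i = 4 + 11*i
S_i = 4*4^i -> [4, 16, 64, 256, 1024]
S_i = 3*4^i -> [3, 12, 48, 192, 768]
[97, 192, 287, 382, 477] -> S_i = 97 + 95*i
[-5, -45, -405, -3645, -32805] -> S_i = -5*9^i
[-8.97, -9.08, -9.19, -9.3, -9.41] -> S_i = -8.97 + -0.11*i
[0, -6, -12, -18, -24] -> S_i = 0 + -6*i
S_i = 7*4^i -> [7, 28, 112, 448, 1792]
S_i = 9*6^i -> [9, 54, 324, 1944, 11664]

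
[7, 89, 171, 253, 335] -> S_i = 7 + 82*i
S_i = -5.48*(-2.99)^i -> [-5.48, 16.39, -48.99, 146.49, -437.99]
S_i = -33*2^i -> [-33, -66, -132, -264, -528]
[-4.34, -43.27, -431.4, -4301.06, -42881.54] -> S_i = -4.34*9.97^i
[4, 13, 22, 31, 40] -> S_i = 4 + 9*i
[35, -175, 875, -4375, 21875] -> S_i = 35*-5^i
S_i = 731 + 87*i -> [731, 818, 905, 992, 1079]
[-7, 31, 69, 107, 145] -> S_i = -7 + 38*i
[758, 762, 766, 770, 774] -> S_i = 758 + 4*i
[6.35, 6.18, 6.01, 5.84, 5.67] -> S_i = 6.35 + -0.17*i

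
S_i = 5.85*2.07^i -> [5.85, 12.11, 25.07, 51.89, 107.41]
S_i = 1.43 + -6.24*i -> [1.43, -4.81, -11.05, -17.29, -23.53]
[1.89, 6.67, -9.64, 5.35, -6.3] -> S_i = Random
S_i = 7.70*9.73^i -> [7.7, 74.92, 728.98, 7092.99, 69014.78]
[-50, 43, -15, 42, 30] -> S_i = Random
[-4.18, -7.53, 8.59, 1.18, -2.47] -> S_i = Random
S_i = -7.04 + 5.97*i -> [-7.04, -1.07, 4.9, 10.87, 16.84]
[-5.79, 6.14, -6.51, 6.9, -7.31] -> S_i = -5.79*(-1.06)^i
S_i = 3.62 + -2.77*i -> [3.62, 0.85, -1.92, -4.69, -7.46]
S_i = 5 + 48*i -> [5, 53, 101, 149, 197]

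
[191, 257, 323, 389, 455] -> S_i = 191 + 66*i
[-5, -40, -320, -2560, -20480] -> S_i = -5*8^i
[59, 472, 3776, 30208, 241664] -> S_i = 59*8^i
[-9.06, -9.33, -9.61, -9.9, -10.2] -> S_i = -9.06*1.03^i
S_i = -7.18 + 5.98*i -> [-7.18, -1.2, 4.78, 10.76, 16.74]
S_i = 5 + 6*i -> [5, 11, 17, 23, 29]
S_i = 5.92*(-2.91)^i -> [5.92, -17.23, 50.13, -145.88, 424.52]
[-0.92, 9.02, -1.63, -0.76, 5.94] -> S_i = Random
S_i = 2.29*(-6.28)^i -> [2.29, -14.38, 90.31, -567.17, 3561.84]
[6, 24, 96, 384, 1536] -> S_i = 6*4^i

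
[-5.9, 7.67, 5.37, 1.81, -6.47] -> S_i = Random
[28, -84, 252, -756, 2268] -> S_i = 28*-3^i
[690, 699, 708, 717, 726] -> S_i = 690 + 9*i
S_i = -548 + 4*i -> [-548, -544, -540, -536, -532]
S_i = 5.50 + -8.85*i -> [5.5, -3.35, -12.2, -21.05, -29.9]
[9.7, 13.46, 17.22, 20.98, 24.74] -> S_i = 9.70 + 3.76*i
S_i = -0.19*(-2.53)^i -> [-0.19, 0.48, -1.22, 3.08, -7.78]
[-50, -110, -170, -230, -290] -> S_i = -50 + -60*i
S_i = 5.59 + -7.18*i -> [5.59, -1.59, -8.77, -15.95, -23.13]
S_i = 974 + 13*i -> [974, 987, 1000, 1013, 1026]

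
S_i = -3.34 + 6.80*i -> [-3.34, 3.46, 10.26, 17.06, 23.86]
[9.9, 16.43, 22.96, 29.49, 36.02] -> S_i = 9.90 + 6.53*i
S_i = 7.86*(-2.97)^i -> [7.86, -23.34, 69.33, -205.92, 611.57]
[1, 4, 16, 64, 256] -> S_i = 1*4^i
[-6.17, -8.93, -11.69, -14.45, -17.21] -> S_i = -6.17 + -2.76*i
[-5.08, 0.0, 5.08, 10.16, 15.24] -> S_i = -5.08 + 5.08*i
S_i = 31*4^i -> [31, 124, 496, 1984, 7936]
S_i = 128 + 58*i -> [128, 186, 244, 302, 360]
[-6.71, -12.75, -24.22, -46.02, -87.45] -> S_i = -6.71*1.90^i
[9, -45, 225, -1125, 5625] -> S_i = 9*-5^i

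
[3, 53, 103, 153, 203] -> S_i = 3 + 50*i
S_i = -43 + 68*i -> [-43, 25, 93, 161, 229]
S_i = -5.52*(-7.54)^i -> [-5.52, 41.62, -313.82, 2366.21, -17841.22]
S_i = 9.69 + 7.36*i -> [9.69, 17.05, 24.41, 31.77, 39.13]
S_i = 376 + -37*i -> [376, 339, 302, 265, 228]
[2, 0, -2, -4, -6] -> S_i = 2 + -2*i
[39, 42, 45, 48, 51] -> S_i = 39 + 3*i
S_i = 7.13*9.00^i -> [7.13, 64.17, 577.53, 5197.77, 46779.93]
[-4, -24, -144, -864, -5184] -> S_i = -4*6^i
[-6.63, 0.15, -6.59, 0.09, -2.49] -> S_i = Random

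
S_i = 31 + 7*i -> [31, 38, 45, 52, 59]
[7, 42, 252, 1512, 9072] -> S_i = 7*6^i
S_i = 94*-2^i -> [94, -188, 376, -752, 1504]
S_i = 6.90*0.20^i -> [6.9, 1.38, 0.28, 0.06, 0.01]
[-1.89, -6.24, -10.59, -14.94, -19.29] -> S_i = -1.89 + -4.35*i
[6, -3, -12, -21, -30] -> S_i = 6 + -9*i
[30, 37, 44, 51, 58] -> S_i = 30 + 7*i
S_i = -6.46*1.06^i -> [-6.46, -6.85, -7.26, -7.69, -8.16]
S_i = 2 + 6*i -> [2, 8, 14, 20, 26]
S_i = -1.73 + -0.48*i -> [-1.73, -2.21, -2.69, -3.17, -3.65]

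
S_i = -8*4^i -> [-8, -32, -128, -512, -2048]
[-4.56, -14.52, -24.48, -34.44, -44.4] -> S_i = -4.56 + -9.96*i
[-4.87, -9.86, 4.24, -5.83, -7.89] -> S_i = Random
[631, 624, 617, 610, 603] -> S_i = 631 + -7*i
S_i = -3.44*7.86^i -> [-3.44, -27.04, -212.52, -1670.42, -13129.51]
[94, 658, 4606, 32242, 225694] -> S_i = 94*7^i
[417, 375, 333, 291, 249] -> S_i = 417 + -42*i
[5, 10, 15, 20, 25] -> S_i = 5 + 5*i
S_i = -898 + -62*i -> [-898, -960, -1022, -1084, -1146]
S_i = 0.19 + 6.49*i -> [0.19, 6.68, 13.17, 19.66, 26.15]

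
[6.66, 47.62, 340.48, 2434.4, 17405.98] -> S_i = 6.66*7.15^i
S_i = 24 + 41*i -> [24, 65, 106, 147, 188]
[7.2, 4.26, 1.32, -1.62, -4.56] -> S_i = 7.20 + -2.94*i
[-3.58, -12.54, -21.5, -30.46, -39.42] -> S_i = -3.58 + -8.96*i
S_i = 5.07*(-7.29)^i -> [5.07, -36.96, 269.44, -1964.22, 14319.18]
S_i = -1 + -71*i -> [-1, -72, -143, -214, -285]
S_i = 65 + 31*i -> [65, 96, 127, 158, 189]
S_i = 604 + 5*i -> [604, 609, 614, 619, 624]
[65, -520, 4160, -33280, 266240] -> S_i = 65*-8^i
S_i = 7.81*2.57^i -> [7.81, 20.07, 51.58, 132.57, 340.71]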